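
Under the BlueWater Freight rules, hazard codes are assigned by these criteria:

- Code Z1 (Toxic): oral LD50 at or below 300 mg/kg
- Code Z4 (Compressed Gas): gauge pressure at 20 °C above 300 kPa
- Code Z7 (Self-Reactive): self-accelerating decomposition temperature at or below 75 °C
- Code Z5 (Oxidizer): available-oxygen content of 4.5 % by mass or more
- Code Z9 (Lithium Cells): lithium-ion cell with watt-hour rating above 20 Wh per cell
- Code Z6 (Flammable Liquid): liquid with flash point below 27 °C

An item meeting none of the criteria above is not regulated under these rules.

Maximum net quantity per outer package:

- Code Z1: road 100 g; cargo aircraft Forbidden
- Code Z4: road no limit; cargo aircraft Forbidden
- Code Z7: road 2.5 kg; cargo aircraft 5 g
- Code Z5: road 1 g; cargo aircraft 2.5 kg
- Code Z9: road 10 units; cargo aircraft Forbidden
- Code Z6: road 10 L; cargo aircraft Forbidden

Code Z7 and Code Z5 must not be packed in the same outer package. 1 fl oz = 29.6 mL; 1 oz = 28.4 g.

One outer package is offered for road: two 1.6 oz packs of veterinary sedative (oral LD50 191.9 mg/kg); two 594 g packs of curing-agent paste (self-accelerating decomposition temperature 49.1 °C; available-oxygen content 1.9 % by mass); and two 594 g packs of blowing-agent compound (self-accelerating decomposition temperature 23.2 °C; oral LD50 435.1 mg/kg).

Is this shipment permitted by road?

The veterinary sedative has oral LD50 191.9 mg/kg, which is ≤ 300 mg/kg, so it is Code Z1 (Toxic).
Self-accelerating decomposition temperature 49.1 °C meets the Code Z7 criterion (Self-Reactive), so the curing-agent paste is Code Z7.
Blowing-agent compound: self-accelerating decomposition temperature 23.2 °C ≤ 75 °C → Code Z7 (Self-Reactive).
Code Z7 net quantity: (two 594 g packs = 1.188 kg) + (two 594 g packs = 1.188 kg) = 2.376 kg.
2.376 kg is within the road limit of 2.5 kg for Code Z7.
Code Z1 quantity: two 1.6 oz packs = 90.88 g.
That is within the Code Z1 road limit of 100 g.
The segregation rule (Code Z7 with Code Z5) does not apply to Code Z7 with Code Z1.
Every hazard code is within its road limit and no segregation rule is violated.

Yes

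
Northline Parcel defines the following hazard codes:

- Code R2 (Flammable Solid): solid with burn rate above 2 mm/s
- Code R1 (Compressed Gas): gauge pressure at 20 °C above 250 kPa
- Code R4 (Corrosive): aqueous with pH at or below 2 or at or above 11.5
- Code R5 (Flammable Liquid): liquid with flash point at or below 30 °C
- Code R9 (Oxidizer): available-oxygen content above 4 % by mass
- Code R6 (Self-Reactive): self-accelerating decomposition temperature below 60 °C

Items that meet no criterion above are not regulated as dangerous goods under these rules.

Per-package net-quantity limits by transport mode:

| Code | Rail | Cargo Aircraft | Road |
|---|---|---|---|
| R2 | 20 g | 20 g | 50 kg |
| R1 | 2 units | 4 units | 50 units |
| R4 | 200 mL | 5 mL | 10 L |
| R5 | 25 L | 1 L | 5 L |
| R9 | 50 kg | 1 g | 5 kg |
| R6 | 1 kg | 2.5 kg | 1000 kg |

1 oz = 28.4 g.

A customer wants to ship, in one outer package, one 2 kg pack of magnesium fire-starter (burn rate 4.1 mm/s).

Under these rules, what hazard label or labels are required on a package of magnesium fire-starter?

Code R2

Burn rate 4.1 mm/s meets the Code R2 criterion (Flammable Solid), so the magnesium fire-starter is Code R2.
Only the Code R2 label is required.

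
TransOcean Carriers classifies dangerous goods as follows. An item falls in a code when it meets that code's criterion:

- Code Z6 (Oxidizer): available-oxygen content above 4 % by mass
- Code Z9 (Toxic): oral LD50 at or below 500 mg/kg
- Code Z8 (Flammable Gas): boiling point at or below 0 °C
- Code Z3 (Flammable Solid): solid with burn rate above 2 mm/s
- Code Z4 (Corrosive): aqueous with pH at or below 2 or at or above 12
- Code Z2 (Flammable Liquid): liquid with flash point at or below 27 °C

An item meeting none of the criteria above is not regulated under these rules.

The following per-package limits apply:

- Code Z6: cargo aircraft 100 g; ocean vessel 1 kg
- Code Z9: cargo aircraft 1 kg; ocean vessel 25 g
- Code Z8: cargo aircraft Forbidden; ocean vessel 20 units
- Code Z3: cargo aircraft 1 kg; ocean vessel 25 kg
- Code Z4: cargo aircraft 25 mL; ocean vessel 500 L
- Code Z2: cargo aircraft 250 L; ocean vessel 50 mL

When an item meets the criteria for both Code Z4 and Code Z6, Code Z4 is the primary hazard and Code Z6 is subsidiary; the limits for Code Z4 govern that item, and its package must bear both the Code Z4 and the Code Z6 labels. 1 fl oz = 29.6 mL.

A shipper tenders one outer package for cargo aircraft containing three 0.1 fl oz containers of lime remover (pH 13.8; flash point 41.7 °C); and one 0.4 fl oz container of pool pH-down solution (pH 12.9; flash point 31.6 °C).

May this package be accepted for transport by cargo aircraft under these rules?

The lime remover has pH 13.8, which is ≥ 12, so it is Code Z4 (Corrosive).
Pool pH-down solution: pH 12.9 ≥ 12 → Code Z4 (Corrosive).
Code Z4 net quantity: (three 0.1 fl oz containers = 8.88 mL) + (one 0.4 fl oz container = 11.84 mL) = 20.72 mL.
20.72 mL ≤ 25 mL (cargo aircraft limit, Code Z4) — within limit.

Yes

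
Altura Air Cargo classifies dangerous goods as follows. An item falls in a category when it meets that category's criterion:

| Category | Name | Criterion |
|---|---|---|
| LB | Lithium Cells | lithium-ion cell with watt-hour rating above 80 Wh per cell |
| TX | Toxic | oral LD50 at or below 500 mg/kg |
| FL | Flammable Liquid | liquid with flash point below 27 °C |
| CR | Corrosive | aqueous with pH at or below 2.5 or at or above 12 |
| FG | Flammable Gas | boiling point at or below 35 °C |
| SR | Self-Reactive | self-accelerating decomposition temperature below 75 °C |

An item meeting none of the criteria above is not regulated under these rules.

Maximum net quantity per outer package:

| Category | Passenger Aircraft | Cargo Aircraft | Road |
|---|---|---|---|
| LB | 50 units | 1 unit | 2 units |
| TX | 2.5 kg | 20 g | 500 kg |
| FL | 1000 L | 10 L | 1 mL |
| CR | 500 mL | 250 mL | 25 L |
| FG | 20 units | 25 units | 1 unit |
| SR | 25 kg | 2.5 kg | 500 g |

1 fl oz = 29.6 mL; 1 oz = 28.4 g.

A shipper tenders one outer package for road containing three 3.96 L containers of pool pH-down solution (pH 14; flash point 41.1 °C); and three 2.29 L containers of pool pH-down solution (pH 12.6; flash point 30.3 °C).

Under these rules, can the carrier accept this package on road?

Yes

With pH 14 (≥ 12), the pool pH-down solution falls in Category CR.
Pool pH-down solution: pH 12.6 ≥ 12 → Category CR (Corrosive).
Category CR net quantity: (three 3.96 L containers = 11.88 L) + (three 2.29 L containers = 6.87 L) = 18.75 L.
That is within the Category CR road limit of 25 L.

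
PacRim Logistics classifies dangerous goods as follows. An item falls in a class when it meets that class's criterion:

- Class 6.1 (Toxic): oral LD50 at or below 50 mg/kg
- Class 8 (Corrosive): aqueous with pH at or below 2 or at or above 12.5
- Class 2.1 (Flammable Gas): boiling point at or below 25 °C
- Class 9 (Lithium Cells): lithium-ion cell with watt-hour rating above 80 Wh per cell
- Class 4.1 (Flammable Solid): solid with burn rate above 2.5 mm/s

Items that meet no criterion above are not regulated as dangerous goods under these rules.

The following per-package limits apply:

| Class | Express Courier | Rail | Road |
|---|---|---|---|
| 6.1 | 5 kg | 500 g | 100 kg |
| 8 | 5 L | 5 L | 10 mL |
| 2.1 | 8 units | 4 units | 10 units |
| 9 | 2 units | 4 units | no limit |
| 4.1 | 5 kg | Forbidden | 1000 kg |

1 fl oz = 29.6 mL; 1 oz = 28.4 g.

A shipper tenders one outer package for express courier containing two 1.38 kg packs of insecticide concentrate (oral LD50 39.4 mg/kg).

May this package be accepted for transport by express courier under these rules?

Oral LD50 39.4 mg/kg meets the Class 6.1 criterion (Toxic), so the insecticide concentrate is Class 6.1.
Class 6.1 quantity: two 1.38 kg packs = 2.76 kg.
2.76 kg is within the express courier limit of 5 kg for Class 6.1.

Yes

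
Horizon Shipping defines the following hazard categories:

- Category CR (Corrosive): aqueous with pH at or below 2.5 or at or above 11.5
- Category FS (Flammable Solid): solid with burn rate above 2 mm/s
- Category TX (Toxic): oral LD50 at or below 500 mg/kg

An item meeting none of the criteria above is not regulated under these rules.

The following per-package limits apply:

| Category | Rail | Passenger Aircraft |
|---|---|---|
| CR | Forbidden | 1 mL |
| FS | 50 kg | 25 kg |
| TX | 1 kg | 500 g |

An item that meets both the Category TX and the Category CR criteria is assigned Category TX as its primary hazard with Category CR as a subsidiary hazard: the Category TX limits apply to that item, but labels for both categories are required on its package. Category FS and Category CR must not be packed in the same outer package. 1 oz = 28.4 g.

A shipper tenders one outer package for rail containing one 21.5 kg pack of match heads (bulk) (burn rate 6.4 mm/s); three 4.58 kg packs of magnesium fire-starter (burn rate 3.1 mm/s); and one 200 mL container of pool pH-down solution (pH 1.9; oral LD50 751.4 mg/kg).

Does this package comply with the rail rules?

The match heads (bulk) have burn rate 6.4 mm/s, which is > 2 mm/s, so they are Category FS (Flammable Solid).
With burn rate 3.1 mm/s (> 2 mm/s), the magnesium fire-starter falls in Category FS.
The pool pH-down solution has pH 1.9, which is ≤ 2.5, so it is Category CR (Corrosive).
Category FS net quantity: 21.5 kg + (three 4.58 kg packs = 13.74 kg) = 35.24 kg.
35.24 kg ≤ 50 kg (rail limit, Category FS) — within limit.
Category CR quantity: 200 mL.
Category CR is Forbidden by rail.
Category FS and Category CR may not share an outer package.

No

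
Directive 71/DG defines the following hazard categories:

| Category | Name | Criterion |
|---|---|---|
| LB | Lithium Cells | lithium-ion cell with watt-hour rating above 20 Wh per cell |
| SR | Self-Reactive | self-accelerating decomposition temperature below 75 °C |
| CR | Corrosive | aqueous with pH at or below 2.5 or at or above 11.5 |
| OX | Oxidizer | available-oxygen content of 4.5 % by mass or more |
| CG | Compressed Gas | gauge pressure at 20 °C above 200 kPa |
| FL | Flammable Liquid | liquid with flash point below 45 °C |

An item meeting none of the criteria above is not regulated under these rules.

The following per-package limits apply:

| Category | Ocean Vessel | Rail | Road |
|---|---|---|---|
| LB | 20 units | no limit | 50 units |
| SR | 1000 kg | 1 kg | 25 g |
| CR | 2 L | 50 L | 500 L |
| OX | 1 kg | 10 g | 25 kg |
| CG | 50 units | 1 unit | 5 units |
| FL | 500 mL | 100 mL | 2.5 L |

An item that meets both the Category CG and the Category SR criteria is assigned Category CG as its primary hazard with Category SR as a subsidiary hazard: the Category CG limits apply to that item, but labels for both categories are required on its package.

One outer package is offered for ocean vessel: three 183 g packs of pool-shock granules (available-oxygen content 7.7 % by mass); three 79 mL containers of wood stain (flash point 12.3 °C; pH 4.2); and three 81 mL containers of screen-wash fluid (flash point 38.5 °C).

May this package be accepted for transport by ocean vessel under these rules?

Yes

Pool-shock granules: available-oxygen content 7.7 % by mass ≥ 4.5 % by mass → Category OX (Oxidizer).
Flash point 12.3 °C meets the Category FL criterion (Flammable Liquid), so the wood stain is Category FL.
Flash point 38.5 °C meets the Category FL criterion (Flammable Liquid), so the screen-wash fluid is Category FL.
Category FL net quantity: (three 79 mL containers = 237 mL) + (three 81 mL containers = 243 mL) = 480 mL.
That is within the Category FL ocean vessel limit of 500 mL.
Category OX quantity: three 183 g packs = 549 g.
549 g ≤ 1 kg (ocean vessel limit, Category OX) — within limit.
Every hazard category is within its ocean vessel limit and no segregation rule is violated.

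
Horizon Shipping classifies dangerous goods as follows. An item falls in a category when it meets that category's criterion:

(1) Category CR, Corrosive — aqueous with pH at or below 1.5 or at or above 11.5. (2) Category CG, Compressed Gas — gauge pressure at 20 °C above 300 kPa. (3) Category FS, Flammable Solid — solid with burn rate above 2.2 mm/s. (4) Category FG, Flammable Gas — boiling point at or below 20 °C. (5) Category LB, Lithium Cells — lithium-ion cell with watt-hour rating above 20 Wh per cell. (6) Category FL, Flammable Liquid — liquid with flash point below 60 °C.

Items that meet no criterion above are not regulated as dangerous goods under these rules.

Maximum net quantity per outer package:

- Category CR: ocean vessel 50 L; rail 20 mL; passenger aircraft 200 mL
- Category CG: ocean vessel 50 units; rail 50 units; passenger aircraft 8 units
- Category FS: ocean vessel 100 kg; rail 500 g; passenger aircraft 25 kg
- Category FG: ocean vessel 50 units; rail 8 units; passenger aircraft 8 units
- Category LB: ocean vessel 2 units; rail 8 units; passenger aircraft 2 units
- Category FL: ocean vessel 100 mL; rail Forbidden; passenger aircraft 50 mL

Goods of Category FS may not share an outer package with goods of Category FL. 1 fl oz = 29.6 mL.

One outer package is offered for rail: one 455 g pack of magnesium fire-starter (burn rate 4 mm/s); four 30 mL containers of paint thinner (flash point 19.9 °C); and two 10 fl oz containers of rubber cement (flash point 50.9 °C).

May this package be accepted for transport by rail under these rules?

Magnesium fire-starter: burn rate 4 mm/s > 2.2 mm/s → Category FS (Flammable Solid).
With flash point 19.9 °C (< 60 °C), the paint thinner falls in Category FL.
Flash point 50.9 °C meets the Category FL criterion (Flammable Liquid), so the rubber cement is Category FL.
Category FS quantity: 455 g.
That is within the Category FS rail limit of 500 g.
Total Category FL: (four 30 mL containers = 120 mL) + (two 10 fl oz containers = 592 mL) = 712 mL.
Category FL is Forbidden by rail.
Category FS and Category FL may not share an outer package.

No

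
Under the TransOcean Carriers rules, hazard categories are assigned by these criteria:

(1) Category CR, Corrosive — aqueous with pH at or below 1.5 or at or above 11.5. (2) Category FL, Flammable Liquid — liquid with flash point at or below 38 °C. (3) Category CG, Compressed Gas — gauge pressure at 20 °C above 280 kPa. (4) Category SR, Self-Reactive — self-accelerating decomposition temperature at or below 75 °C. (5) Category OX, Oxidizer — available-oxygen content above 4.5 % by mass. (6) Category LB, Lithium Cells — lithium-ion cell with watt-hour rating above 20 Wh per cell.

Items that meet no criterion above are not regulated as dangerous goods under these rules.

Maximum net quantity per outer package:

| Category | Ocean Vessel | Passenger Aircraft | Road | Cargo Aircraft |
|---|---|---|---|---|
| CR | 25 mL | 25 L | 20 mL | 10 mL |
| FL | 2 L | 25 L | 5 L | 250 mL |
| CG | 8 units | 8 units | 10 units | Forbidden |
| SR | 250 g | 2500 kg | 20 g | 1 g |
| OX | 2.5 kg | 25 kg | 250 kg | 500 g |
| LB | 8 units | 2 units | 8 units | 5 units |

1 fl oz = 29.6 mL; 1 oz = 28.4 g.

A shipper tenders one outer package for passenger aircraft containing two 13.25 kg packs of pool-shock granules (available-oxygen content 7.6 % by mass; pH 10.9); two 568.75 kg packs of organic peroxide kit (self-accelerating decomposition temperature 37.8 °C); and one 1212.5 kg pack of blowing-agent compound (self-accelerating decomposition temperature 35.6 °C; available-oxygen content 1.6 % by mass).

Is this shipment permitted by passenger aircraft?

The pool-shock granules have available-oxygen content 7.6 % by mass, which is > 4.5 % by mass, so they are Category OX (Oxidizer).
With self-accelerating decomposition temperature 37.8 °C (≤ 75 °C), the organic peroxide kit falls in Category SR.
With self-accelerating decomposition temperature 35.6 °C (≤ 75 °C), the blowing-agent compound falls in Category SR.
Total Category SR: (two 568.75 kg packs = 1137.5 kg) + 1212.5 kg = 2350 kg.
2350 kg is within the passenger aircraft limit of 2500 kg for Category SR.
Category OX quantity: two 13.25 kg packs = 26.5 kg.
26.5 kg > 25 kg (passenger aircraft limit, Category OX) — over the limit.

No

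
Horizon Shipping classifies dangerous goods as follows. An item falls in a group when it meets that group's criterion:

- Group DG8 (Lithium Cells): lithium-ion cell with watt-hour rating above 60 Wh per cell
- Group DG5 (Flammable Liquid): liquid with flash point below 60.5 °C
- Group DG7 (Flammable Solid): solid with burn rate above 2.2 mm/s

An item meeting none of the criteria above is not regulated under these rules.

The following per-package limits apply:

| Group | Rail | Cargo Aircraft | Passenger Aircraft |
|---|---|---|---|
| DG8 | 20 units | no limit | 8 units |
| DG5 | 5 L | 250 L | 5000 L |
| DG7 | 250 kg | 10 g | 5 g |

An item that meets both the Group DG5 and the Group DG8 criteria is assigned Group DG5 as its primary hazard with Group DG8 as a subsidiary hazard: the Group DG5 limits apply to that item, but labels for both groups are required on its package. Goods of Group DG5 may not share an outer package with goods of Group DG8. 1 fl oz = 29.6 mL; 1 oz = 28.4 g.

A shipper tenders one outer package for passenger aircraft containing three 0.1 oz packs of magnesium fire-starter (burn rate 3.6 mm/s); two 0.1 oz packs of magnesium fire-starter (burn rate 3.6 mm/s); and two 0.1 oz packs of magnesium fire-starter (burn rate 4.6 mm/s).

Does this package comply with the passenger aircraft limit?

The magnesium fire-starter has burn rate 3.6 mm/s, which is > 2.2 mm/s, so it is Group DG7 (Flammable Solid).
The magnesium fire-starter has burn rate 3.6 mm/s, which is > 2.2 mm/s, so it is Group DG7 (Flammable Solid).
The magnesium fire-starter has burn rate 4.6 mm/s, which is > 2.2 mm/s, so it is Group DG7 (Flammable Solid).
Total Group DG7: (three 0.1 oz packs = 8.52 g) + (two 0.1 oz packs = 5.68 g) + (two 0.1 oz packs = 5.68 g) = 19.88 g.
19.88 g > 5 g (passenger aircraft limit, Group DG7) — over the limit.

No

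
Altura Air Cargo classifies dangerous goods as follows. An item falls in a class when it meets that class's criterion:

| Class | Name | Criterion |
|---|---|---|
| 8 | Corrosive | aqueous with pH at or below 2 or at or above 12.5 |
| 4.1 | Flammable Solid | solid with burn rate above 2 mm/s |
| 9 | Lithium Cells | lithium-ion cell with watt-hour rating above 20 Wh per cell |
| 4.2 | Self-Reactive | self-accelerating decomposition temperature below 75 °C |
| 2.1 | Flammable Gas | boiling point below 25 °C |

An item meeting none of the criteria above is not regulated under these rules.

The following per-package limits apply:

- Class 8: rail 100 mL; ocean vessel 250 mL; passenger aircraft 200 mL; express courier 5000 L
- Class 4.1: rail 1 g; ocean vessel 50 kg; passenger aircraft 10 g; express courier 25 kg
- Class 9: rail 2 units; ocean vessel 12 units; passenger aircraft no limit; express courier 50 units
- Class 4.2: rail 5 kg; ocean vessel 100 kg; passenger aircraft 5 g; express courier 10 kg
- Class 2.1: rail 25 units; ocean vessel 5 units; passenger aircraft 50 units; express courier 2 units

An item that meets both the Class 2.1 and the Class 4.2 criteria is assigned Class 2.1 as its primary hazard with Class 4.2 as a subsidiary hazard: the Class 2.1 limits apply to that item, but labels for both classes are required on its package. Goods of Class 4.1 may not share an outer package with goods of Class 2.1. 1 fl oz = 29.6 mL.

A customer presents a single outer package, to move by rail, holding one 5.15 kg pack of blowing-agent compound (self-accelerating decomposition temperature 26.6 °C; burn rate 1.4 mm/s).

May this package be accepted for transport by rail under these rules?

With self-accelerating decomposition temperature 26.6 °C (< 75 °C), the blowing-agent compound falls in Class 4.2.
Class 4.2 quantity: 5.15 kg.
That exceeds the Class 4.2 rail limit of 5 kg.

No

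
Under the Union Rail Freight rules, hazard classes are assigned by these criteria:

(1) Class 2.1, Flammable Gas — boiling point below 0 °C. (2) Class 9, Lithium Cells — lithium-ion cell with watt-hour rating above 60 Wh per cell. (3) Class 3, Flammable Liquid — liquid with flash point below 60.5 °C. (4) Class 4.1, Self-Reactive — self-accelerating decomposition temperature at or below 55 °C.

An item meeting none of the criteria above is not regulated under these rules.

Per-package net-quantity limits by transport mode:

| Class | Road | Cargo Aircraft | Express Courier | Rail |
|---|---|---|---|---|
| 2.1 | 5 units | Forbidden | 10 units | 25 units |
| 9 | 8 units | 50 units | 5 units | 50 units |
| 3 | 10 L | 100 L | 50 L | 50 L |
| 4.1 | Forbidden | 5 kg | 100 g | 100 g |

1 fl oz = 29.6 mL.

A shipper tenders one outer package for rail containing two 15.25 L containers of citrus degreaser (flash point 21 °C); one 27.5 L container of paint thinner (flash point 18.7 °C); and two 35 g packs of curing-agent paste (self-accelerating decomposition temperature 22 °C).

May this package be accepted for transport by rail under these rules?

The citrus degreaser has flash point 21 °C, which is < 60.5 °C, so it is Class 3 (Flammable Liquid).
Flash point 18.7 °C meets the Class 3 criterion (Flammable Liquid), so the paint thinner is Class 3.
With self-accelerating decomposition temperature 22 °C (≤ 55 °C), the curing-agent paste falls in Class 4.1.
Class 3 net quantity: (two 15.25 L containers = 30.5 L) + 27.5 L = 58 L.
That exceeds the Class 3 rail limit of 50 L.
Class 4.1 quantity: two 35 g packs = 70 g.
70 g ≤ 100 g (rail limit, Class 4.1) — within limit.

No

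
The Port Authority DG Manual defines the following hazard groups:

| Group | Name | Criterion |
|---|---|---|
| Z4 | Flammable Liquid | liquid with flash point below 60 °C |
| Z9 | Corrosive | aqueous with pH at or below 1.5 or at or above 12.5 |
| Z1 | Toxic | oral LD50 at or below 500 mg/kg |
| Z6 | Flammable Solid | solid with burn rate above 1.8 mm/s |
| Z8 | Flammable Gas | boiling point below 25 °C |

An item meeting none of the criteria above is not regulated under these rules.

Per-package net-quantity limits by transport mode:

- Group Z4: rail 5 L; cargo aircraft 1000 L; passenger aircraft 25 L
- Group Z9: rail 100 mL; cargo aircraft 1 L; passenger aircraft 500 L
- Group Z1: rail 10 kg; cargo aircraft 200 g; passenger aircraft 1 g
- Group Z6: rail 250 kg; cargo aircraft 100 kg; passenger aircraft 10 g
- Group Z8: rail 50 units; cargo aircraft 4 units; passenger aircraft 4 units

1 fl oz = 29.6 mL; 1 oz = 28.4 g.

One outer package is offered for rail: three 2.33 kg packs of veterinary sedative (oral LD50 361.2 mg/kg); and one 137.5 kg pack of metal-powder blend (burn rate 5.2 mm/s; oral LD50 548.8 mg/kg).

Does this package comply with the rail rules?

Veterinary sedative: oral LD50 361.2 mg/kg ≤ 500 mg/kg → Group Z1 (Toxic).
Burn rate 5.2 mm/s meets the Group Z6 criterion (Flammable Solid), so the metal-powder blend is Group Z6.
Group Z1 quantity: three 2.33 kg packs = 6.99 kg.
6.99 kg ≤ 10 kg (rail limit, Group Z1) — within limit.
Group Z6 quantity: 137.5 kg.
137.5 kg ≤ 250 kg (rail limit, Group Z6) — within limit.
Every hazard group is within its rail limit and no segregation rule is violated.

Yes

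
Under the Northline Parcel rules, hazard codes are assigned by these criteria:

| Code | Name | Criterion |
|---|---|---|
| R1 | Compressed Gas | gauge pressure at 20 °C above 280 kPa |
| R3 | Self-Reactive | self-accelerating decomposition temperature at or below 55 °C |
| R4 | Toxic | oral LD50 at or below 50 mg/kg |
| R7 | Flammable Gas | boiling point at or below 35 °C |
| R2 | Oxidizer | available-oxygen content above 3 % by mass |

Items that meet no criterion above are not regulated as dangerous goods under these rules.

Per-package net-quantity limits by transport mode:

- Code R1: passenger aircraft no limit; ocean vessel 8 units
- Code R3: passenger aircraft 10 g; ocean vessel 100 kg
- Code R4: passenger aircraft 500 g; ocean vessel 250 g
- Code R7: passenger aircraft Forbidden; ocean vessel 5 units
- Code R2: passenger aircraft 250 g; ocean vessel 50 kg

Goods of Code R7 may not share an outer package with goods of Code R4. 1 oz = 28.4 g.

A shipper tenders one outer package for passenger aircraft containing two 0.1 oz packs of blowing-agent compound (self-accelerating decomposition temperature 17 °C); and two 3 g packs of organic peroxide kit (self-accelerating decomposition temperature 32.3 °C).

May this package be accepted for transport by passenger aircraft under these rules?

No

Blowing-agent compound: self-accelerating decomposition temperature 17 °C ≤ 55 °C → Code R3 (Self-Reactive).
Self-accelerating decomposition temperature 32.3 °C meets the Code R3 criterion (Self-Reactive), so the organic peroxide kit is Code R3.
Code R3 net quantity: (two 0.1 oz packs = 5.68 g) + (two 3 g packs = 6 g) = 11.68 g.
That exceeds the Code R3 passenger aircraft limit of 10 g.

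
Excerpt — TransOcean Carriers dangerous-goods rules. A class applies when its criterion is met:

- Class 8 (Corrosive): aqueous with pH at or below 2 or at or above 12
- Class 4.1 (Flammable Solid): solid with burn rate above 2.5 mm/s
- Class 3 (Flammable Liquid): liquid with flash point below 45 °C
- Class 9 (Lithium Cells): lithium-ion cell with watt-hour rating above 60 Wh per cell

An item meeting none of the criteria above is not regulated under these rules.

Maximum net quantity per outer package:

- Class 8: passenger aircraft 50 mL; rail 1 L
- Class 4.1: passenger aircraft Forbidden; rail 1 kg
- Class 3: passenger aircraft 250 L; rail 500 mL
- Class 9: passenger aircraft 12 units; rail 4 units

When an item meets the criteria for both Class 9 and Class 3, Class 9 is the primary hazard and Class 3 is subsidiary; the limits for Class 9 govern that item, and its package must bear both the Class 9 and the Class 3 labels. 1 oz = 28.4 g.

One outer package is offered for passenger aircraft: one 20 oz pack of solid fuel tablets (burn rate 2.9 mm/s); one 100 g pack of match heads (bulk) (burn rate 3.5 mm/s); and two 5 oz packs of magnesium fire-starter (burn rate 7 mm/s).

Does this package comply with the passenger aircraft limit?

Solid fuel tablets: burn rate 2.9 mm/s > 2.5 mm/s → Class 4.1 (Flammable Solid).
Match heads (bulk): burn rate 3.5 mm/s > 2.5 mm/s → Class 4.1 (Flammable Solid).
Magnesium fire-starter: burn rate 7 mm/s > 2.5 mm/s → Class 4.1 (Flammable Solid).
Class 4.1 net quantity: (one 20 oz pack = 568 g) + 100 g + (two 5 oz packs = 284 g) = 952 g.
By passenger aircraft, Class 4.1 is Forbidden regardless of quantity.

No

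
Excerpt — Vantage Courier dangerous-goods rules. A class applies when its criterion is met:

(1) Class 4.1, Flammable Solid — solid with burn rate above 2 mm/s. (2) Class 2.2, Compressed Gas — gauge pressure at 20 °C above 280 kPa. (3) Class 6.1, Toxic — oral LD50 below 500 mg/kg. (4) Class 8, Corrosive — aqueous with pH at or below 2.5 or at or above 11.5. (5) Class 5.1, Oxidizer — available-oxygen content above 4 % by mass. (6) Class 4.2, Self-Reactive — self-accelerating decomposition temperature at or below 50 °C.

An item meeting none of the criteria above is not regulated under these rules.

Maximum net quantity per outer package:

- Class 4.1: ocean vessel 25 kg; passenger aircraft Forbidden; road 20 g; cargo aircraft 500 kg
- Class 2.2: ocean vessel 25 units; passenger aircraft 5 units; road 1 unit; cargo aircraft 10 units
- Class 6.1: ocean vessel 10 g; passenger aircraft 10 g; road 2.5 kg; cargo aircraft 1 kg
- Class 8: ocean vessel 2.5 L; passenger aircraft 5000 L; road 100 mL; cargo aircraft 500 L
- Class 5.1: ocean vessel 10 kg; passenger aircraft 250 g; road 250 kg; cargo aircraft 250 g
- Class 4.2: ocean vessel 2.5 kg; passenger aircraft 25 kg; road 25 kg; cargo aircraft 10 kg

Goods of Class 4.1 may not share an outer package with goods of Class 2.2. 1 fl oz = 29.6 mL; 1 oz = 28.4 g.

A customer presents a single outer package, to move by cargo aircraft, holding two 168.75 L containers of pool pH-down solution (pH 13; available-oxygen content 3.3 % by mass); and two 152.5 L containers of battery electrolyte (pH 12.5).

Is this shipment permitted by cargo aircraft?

No

pH 13 meets the Class 8 criterion (Corrosive), so the pool pH-down solution is Class 8.
pH 12.5 meets the Class 8 criterion (Corrosive), so the battery electrolyte is Class 8.
Class 8 net quantity: (two 168.75 L containers = 337.5 L) + (two 152.5 L containers = 305 L) = 642.5 L.
642.5 L > 500 L (cargo aircraft limit, Class 8) — over the limit.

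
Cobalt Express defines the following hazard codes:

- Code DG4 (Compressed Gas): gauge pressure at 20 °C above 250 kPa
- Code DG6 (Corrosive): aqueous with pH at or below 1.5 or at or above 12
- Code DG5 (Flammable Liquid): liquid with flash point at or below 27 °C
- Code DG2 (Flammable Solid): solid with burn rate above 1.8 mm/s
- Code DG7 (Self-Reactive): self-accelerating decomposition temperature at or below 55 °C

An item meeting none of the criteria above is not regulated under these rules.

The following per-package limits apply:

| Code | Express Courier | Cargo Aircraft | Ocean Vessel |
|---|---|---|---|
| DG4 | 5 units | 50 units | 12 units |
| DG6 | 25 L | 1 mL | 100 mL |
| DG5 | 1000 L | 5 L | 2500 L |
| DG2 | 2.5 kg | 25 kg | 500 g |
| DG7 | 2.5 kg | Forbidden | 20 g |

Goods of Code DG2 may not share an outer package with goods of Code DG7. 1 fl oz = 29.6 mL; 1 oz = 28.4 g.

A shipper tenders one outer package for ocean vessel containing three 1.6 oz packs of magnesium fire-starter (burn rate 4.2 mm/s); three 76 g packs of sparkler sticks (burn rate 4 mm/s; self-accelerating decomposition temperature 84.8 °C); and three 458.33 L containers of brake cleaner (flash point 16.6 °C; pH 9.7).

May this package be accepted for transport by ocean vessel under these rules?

Yes

The magnesium fire-starter has burn rate 4.2 mm/s, which is > 1.8 mm/s, so it is Code DG2 (Flammable Solid).
The sparkler sticks have burn rate 4 mm/s, which is > 1.8 mm/s, so they are Code DG2 (Flammable Solid).
The brake cleaner has flash point 16.6 °C, which is ≤ 27 °C, so it is Code DG5 (Flammable Liquid).
Code DG2 net quantity: (three 1.6 oz packs = 136.32 g) + (three 76 g packs = 228 g) = 364.32 g.
364.32 g is within the ocean vessel limit of 500 g for Code DG2.
Code DG5 quantity: three 458.33 L containers = 1374.99 L.
That is within the Code DG5 ocean vessel limit of 2500 L.
The segregation rule (Code DG2 with Code DG7) does not apply to Code DG2 with Code DG5.
Every hazard code is within its ocean vessel limit and no segregation rule is violated.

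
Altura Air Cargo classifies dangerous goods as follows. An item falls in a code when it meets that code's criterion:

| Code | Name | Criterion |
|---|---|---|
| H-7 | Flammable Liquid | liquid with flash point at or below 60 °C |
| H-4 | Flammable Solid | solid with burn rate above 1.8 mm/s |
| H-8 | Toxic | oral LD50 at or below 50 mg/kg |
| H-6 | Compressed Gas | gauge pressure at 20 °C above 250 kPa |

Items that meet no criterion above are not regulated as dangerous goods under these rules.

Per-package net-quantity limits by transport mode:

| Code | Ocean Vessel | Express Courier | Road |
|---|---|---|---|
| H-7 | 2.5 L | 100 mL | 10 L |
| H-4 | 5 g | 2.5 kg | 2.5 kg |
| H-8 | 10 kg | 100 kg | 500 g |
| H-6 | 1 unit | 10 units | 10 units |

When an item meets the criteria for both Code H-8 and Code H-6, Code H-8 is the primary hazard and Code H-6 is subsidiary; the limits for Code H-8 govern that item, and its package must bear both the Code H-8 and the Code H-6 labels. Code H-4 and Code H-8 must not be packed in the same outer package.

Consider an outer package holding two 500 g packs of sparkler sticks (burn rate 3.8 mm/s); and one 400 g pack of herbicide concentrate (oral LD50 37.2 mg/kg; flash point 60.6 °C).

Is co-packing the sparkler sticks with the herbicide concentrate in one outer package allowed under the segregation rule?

No

Burn rate 3.8 mm/s meets the Code H-4 criterion (Flammable Solid), so the sparkler sticks are Code H-4.
Oral LD50 37.2 mg/kg meets the Code H-8 criterion (Toxic), so the herbicide concentrate is Code H-8.
Code H-4 and Code H-8 may not share an outer package.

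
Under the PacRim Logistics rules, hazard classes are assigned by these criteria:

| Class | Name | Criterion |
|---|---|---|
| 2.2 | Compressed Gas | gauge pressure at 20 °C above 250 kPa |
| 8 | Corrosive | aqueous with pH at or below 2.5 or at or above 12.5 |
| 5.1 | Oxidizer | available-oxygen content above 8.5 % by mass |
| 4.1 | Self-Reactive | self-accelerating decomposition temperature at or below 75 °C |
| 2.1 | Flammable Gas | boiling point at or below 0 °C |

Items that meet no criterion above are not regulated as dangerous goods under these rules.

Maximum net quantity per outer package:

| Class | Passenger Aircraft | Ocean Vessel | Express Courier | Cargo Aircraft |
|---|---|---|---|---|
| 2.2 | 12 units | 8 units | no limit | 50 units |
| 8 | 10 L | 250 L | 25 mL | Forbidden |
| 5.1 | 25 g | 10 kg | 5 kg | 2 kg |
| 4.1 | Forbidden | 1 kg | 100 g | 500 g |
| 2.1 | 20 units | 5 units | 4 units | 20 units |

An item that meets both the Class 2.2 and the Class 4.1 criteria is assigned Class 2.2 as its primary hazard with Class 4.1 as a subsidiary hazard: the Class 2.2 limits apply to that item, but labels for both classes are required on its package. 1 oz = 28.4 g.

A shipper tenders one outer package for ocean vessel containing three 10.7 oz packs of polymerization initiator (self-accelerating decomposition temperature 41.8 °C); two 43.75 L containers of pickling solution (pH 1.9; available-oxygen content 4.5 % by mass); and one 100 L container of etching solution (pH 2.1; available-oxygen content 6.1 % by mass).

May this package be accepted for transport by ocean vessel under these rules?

With self-accelerating decomposition temperature 41.8 °C (≤ 75 °C), the polymerization initiator falls in Class 4.1.
Pickling solution: pH 1.9 ≤ 2.5 → Class 8 (Corrosive).
The etching solution has pH 2.1, which is ≤ 2.5, so it is Class 8 (Corrosive).
Class 4.1 quantity: three 10.7 oz packs = 911.64 g.
911.64 g ≤ 1 kg (ocean vessel limit, Class 4.1) — within limit.
Class 8 net quantity: (two 43.75 L containers = 87.5 L) + 100 L = 187.5 L.
187.5 L is within the ocean vessel limit of 250 L for Class 8.
Every hazard class is within its ocean vessel limit and no segregation rule is violated.

Yes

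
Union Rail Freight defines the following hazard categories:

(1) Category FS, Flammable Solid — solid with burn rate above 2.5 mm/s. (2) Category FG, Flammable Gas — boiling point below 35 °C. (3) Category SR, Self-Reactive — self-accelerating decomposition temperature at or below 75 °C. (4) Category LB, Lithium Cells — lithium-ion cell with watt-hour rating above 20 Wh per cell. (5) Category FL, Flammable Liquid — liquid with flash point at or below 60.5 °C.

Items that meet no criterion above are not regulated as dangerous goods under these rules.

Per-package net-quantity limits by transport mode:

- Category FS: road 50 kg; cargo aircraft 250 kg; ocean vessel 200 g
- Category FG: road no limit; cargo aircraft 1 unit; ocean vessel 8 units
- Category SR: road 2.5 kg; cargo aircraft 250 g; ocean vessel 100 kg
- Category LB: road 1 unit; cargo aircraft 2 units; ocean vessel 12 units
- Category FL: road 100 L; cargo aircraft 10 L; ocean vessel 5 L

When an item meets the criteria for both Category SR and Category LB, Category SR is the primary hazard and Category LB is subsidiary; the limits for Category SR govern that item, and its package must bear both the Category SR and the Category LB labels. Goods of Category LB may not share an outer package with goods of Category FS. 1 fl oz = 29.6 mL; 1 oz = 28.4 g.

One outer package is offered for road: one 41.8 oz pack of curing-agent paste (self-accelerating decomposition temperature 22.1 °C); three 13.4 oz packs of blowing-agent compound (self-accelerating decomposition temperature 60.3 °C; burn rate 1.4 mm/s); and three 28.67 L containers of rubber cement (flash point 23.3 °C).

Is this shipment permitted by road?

Yes

With self-accelerating decomposition temperature 22.1 °C (≤ 75 °C), the curing-agent paste falls in Category SR.
The blowing-agent compound has self-accelerating decomposition temperature 60.3 °C, which is ≤ 75 °C, so it is Category SR (Self-Reactive).
Flash point 23.3 °C meets the Category FL criterion (Flammable Liquid), so the rubber cement is Category FL.
Category SR net quantity: (one 41.8 oz pack = 1187.12 g) + (three 13.4 oz packs = 1141.68 g) = 2328.8 g.
2328.8 g is within the road limit of 2.5 kg for Category SR.
Category FL quantity: three 28.67 L containers = 86.01 L.
86.01 L is within the road limit of 100 L for Category FL.
The segregation rule (Category LB with Category FS) does not apply to Category SR with Category FL.
Every hazard category is within its road limit and no segregation rule is violated.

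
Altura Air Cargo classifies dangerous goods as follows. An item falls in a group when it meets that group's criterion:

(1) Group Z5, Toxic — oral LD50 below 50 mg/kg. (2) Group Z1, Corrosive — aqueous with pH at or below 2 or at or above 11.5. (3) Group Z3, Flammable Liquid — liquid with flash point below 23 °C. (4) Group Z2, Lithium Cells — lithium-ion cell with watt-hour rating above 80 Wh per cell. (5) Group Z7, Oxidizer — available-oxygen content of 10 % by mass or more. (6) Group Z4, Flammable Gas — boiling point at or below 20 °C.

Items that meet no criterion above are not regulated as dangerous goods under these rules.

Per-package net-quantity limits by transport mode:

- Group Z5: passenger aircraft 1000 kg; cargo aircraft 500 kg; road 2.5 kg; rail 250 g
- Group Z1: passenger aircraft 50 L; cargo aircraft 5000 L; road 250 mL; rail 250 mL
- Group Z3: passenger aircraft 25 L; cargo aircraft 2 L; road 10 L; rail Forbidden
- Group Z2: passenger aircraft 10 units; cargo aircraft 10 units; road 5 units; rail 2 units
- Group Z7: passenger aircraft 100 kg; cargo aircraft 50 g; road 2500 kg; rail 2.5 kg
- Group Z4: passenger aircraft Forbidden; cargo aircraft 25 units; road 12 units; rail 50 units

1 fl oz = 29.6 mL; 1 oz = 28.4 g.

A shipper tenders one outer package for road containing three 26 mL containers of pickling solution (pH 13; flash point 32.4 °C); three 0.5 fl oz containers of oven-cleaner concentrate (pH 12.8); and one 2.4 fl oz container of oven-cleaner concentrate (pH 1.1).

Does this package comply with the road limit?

pH 13 meets the Group Z1 criterion (Corrosive), so the pickling solution is Group Z1.
Oven-cleaner concentrate: pH 12.8 ≥ 11.5 → Group Z1 (Corrosive).
With pH 1.1 (≤ 2), the oven-cleaner concentrate falls in Group Z1.
Group Z1 net quantity: (three 26 mL containers = 78 mL) + (three 0.5 fl oz containers = 44.4 mL) + (one 2.4 fl oz container = 71.04 mL) = 193.44 mL.
That is within the Group Z1 road limit of 250 mL.

Yes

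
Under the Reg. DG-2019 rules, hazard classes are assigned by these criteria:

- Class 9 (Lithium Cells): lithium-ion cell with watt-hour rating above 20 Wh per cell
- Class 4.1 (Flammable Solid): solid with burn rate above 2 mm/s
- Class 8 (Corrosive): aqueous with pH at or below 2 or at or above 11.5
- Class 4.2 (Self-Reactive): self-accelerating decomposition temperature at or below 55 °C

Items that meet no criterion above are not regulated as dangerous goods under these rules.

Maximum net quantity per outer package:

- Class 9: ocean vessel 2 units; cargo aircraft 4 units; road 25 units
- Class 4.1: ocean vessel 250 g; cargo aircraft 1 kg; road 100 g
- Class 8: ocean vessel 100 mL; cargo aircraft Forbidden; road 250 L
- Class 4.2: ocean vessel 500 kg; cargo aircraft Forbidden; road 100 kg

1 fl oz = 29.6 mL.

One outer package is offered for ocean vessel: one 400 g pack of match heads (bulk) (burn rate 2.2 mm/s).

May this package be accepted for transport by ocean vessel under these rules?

No

Match heads (bulk): burn rate 2.2 mm/s > 2 mm/s → Class 4.1 (Flammable Solid).
Class 4.1 quantity: 400 g.
400 g exceeds the ocean vessel limit of 250 g for Class 4.1.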